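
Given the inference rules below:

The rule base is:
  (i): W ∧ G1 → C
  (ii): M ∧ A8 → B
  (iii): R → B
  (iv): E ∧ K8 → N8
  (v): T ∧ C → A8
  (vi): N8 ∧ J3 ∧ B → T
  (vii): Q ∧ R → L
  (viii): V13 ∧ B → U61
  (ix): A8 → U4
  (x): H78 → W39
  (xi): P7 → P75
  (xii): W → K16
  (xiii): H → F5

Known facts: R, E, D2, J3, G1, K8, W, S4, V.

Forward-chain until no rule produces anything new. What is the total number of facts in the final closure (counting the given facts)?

16

[1] (i) [W ∧ G1 → C]; (iii) [R → B]; (iv) [E ∧ K8 → N8]; (xii) [W → K16]. ⇒ new: C, B, N8, K16.
[2] (vi) [N8 ∧ J3 ∧ B → T]. ⇒ new: T.
[3] (v) [T ∧ C → A8]. ⇒ new: A8.
[4] (ix) [A8 → U4]. ⇒ new: U4.
Closure: {A8, B, C, D2, E, G1, J3, K16, K8, N8, R, S4, T, U4, V, W} — 16 facts.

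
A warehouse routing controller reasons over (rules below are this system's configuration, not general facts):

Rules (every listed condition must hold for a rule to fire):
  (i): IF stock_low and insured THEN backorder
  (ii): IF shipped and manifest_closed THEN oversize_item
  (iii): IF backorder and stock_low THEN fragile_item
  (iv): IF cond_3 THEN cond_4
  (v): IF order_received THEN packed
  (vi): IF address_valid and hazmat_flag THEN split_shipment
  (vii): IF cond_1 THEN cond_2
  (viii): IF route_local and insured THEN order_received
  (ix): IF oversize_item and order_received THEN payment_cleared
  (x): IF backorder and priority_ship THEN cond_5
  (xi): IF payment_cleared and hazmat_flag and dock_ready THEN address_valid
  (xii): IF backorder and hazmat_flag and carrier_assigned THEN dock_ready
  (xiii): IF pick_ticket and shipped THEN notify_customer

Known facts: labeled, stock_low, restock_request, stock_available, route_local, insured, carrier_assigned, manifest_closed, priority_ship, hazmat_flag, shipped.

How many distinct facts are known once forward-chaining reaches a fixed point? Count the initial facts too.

[1] (i) [IF stock_low and insured THEN backorder]; (ii) [IF shipped and manifest_closed THEN oversize_item]; (viii) [IF route_local and insured THEN order_received]. ⇒ new: backorder, oversize_item, order_received.
[2] (iii) [IF backorder and stock_low THEN fragile_item]; (v) [IF order_received THEN packed]; (ix) [IF oversize_item and order_received THEN payment_cleared]; (x) [IF backorder and priority_ship THEN cond_5]; (xii) [IF backorder and hazmat_flag and carrier_assigned THEN dock_ready]. ⇒ new: fragile_item, packed, payment_cleared, cond_5, dock_ready.
[3] (xi) [IF payment_cleared and hazmat_flag and dock_ready THEN address_valid]. ⇒ new: address_valid.
[4] (vi) [IF address_valid and hazmat_flag THEN split_shipment]. ⇒ new: split_shipment.
Closure: {address_valid, backorder, carrier_assigned, cond_5, dock_ready, fragile_item, hazmat_flag, insured, labeled, manifest_closed, order_received, oversize_item, packed, payment_cleared, priority_ship, restock_request, route_local, shipped, split_shipment, stock_available, stock_low} — 21 facts.

21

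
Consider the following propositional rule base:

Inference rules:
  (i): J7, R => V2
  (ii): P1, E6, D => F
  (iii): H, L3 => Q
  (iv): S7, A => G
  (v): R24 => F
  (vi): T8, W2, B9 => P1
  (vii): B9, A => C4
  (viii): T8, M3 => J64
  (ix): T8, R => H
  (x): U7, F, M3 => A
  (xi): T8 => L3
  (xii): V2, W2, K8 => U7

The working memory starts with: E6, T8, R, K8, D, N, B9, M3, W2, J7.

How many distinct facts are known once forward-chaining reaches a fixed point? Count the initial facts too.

Round 1: (i) [J7, R => V2]; (vi) [T8, W2, B9 => P1]; (viii) [T8, M3 => J64]; (ix) [T8, R => H]; (xi) [T8 => L3]. Adds V2, P1, J64, H, L3.
Round 2: (ii) [P1, E6, D => F]; (iii) [H, L3 => Q]; (xii) [V2, W2, K8 => U7]. Adds F, Q, U7.
Round 3: (x) [U7, F, M3 => A]. Adds A.
Round 4: (vii) [B9, A => C4]. Adds C4.
Closure: {A, B9, C4, D, E6, F, H, J64, J7, K8, L3, M3, N, P1, Q, R, T8, U7, V2, W2} — 20 facts.

20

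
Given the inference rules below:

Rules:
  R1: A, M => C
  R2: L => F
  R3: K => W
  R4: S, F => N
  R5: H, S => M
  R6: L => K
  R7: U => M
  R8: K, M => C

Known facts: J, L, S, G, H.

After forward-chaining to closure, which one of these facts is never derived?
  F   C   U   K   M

Round 1 fires R2, R5, R6, giving F, M, K.
Round 2 fires R3, R4, R8, giving W, N, C.
Derived: K (round 1), F (round 1), M (round 1), C (round 2). U never appears in any round.

U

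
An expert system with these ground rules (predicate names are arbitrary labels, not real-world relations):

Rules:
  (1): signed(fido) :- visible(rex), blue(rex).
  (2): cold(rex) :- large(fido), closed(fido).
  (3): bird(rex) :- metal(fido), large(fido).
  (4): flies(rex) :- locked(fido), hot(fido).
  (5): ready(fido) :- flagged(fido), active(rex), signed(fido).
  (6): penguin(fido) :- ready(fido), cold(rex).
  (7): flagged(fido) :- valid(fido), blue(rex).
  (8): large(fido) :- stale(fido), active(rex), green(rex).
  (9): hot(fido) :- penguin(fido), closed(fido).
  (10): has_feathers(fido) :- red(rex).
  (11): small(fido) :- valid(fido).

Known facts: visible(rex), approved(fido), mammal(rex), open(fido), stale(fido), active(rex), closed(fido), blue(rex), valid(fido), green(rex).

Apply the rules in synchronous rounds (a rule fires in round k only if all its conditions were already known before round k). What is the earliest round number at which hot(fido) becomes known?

[1] (1) [signed(fido) :- visible(rex), blue(rex).]; (7) [flagged(fido) :- valid(fido), blue(rex).]; (8) [large(fido) :- stale(fido), active(rex), green(rex).]; (11) [small(fido) :- valid(fido).]. ⇒ new: signed(fido), flagged(fido), large(fido), small(fido).
[2] (2) [cold(rex) :- large(fido), closed(fido).]; (5) [ready(fido) :- flagged(fido), active(rex), signed(fido).]. ⇒ new: cold(rex), ready(fido).
[3] (6) [penguin(fido) :- ready(fido), cold(rex).]. ⇒ new: penguin(fido).
[4] (9) [hot(fido) :- penguin(fido), closed(fido).]. ⇒ new: hot(fido).
hot(fido) first appears in round 4.

4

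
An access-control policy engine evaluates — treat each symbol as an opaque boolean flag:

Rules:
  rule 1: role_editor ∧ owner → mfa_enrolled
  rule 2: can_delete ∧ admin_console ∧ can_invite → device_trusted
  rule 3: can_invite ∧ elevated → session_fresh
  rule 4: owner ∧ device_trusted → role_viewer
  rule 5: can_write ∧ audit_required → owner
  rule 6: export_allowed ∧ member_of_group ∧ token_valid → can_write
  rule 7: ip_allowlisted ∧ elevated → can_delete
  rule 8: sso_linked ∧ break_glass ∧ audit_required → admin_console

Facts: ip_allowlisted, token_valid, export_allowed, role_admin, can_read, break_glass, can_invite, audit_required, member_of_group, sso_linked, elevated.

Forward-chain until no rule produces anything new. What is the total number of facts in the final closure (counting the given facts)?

Round 1: rule 3 [can_invite ∧ elevated → session_fresh]; rule 6 [export_allowed ∧ member_of_group ∧ token_valid → can_write]; rule 7 [ip_allowlisted ∧ elevated → can_delete]; rule 8 [sso_linked ∧ break_glass ∧ audit_required → admin_console]. New: session_fresh, can_write, can_delete, admin_console.
Round 2: rule 2 [can_delete ∧ admin_console ∧ can_invite → device_trusted]; rule 5 [can_write ∧ audit_required → owner]. New: device_trusted, owner.
Round 3: rule 4 [owner ∧ device_trusted → role_viewer]. New: role_viewer.
Closure: {admin_console, audit_required, break_glass, can_delete, can_invite, can_read, can_write, device_trusted, elevated, export_allowed, ip_allowlisted, member_of_group, owner, role_admin, role_viewer, session_fresh, sso_linked, token_valid} — 18 facts.

18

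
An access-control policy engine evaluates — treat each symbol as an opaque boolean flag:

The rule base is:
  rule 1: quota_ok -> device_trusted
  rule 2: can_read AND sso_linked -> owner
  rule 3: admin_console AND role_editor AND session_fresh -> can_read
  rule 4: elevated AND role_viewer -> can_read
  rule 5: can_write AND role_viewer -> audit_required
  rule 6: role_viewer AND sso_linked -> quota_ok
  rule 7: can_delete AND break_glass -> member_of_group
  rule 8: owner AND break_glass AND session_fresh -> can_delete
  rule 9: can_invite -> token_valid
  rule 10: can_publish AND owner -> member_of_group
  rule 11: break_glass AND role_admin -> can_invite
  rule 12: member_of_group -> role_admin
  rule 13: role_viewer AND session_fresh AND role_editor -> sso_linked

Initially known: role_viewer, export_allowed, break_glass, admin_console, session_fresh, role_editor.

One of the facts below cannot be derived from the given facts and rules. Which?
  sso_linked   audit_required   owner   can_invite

[1] rule 3 [admin_console AND role_editor AND session_fresh -> can_read]; rule 13 [role_viewer AND session_fresh AND role_editor -> sso_linked]. ⇒ new: can_read, sso_linked.
[2] rule 2 [can_read AND sso_linked -> owner]; rule 6 [role_viewer AND sso_linked -> quota_ok]. ⇒ new: owner, quota_ok.
[3] rule 1 [quota_ok -> device_trusted]; rule 8 [owner AND break_glass AND session_fresh -> can_delete]. ⇒ new: device_trusted, can_delete.
[4] rule 7 [can_delete AND break_glass -> member_of_group]. ⇒ new: member_of_group.
[5] rule 12 [member_of_group -> role_admin]. ⇒ new: role_admin.
[6] rule 11 [break_glass AND role_admin -> can_invite]. ⇒ new: can_invite.
[7] rule 9 [can_invite -> token_valid]. ⇒ new: token_valid.
Derived: can_invite (round 6), sso_linked (round 1), owner (round 2). audit_required never appears in any round.

audit_required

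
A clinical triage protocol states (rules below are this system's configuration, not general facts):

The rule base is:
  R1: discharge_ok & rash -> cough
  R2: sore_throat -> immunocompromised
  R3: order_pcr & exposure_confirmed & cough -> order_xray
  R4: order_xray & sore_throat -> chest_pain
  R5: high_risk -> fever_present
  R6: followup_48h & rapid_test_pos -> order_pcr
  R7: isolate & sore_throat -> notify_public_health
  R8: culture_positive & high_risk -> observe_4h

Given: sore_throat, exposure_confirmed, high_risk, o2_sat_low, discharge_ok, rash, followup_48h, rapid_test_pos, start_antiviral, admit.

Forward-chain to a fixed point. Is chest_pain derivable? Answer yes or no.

Round 1: R1 [discharge_ok & rash -> cough]; R2 [sore_throat -> immunocompromised]; R5 [high_risk -> fever_present]; R6 [followup_48h & rapid_test_pos -> order_pcr]. Adds cough, immunocompromised, fever_present, order_pcr.
Round 2: R3 [order_pcr & exposure_confirmed & cough -> order_xray]. Adds order_xray.
Round 3: R4 [order_xray & sore_throat -> chest_pain]. Adds chest_pain.
chest_pain appears in round 3, so it is derivable.

yes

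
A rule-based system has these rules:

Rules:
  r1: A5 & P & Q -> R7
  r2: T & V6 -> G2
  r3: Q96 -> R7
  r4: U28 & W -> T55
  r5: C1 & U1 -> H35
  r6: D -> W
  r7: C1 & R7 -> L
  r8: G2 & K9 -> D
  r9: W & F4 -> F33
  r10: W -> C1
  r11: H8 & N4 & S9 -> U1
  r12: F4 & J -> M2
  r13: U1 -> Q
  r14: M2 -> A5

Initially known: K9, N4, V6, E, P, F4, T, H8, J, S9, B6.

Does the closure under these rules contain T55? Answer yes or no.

[1] r2 [T & V6 -> G2]; r11 [H8 & N4 & S9 -> U1]; r12 [F4 & J -> M2]. ⇒ new: G2, U1, M2.
[2] r8 [G2 & K9 -> D]; r13 [U1 -> Q]; r14 [M2 -> A5]. ⇒ new: D, Q, A5.
[3] r1 [A5 & P & Q -> R7]; r6 [D -> W]. ⇒ new: R7, W.
[4] r9 [W & F4 -> F33]; r10 [W -> C1]. ⇒ new: F33, C1.
[5] r5 [C1 & U1 -> H35]; r7 [C1 & R7 -> L]. ⇒ new: H35, L.
Fixed point reached. T55 is concluded only by r4; r4 needs U28 (never derived).

no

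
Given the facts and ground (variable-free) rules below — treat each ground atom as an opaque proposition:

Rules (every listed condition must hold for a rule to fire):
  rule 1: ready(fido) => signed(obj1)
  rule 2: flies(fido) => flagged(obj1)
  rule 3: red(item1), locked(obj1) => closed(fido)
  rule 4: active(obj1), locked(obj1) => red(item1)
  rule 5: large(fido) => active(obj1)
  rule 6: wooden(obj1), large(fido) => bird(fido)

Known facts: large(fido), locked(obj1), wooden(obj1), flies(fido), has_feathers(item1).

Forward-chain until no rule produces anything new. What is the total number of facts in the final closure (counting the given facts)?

Round 1 fires rule 2, rule 5, rule 6, giving flagged(obj1), active(obj1), bird(fido).
Round 2 fires rule 4, giving red(item1).
Round 3 fires rule 3, giving closed(fido).
Closure: {active(obj1), bird(fido), closed(fido), flagged(obj1), flies(fido), has_feathers(item1), large(fido), locked(obj1), red(item1), wooden(obj1)} — 10 facts.

10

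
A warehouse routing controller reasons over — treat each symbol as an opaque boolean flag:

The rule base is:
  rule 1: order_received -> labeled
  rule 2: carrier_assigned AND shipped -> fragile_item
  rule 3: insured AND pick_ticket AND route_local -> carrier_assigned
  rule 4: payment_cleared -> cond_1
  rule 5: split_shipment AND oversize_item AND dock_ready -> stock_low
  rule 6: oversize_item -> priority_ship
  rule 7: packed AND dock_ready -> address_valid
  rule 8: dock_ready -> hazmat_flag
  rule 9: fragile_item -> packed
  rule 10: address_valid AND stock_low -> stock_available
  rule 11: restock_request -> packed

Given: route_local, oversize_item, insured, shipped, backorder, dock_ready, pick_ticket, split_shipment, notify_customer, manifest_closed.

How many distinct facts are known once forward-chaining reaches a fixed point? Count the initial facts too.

Round 1 — rule 3, rule 5, rule 6, rule 8, derive carrier_assigned, stock_low, priority_ship, hazmat_flag.
Round 2 — rule 2, derive fragile_item.
Round 3 — rule 9, derive packed.
Round 4 — rule 7, derive address_valid.
Round 5 — rule 10, derive stock_available.
Closure: {address_valid, backorder, carrier_assigned, dock_ready, fragile_item, hazmat_flag, insured, manifest_closed, notify_customer, oversize_item, packed, pick_ticket, priority_ship, route_local, shipped, split_shipment, stock_available, stock_low} — 18 facts.

18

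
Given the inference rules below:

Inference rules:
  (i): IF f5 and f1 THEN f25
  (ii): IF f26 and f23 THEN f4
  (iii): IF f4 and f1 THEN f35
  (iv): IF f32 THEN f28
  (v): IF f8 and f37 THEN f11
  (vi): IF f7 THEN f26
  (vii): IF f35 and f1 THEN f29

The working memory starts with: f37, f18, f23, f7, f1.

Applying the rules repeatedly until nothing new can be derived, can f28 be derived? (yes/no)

no

Round 1: (vi) [IF f7 THEN f26]. New: f26.
Round 2: (ii) [IF f26 and f23 THEN f4]. New: f4.
Round 3: (iii) [IF f4 and f1 THEN f35]. New: f35.
Round 4: (vii) [IF f35 and f1 THEN f29]. New: f29.
Fixed point reached. f28 is concluded only by (iv); (iv) needs f32 (never derived).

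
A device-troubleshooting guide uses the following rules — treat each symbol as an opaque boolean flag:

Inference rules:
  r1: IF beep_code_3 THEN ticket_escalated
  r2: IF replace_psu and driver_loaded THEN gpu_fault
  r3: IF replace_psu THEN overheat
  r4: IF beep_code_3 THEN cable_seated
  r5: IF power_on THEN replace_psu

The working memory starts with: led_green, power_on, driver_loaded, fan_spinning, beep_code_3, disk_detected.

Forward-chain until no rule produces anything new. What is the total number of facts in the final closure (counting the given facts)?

Round 1: r1 [IF beep_code_3 THEN ticket_escalated]; r4 [IF beep_code_3 THEN cable_seated]; r5 [IF power_on THEN replace_psu]. Adds ticket_escalated, cable_seated, replace_psu.
Round 2: r2 [IF replace_psu and driver_loaded THEN gpu_fault]; r3 [IF replace_psu THEN overheat]. Adds gpu_fault, overheat.
Closure: {beep_code_3, cable_seated, disk_detected, driver_loaded, fan_spinning, gpu_fault, led_green, overheat, power_on, replace_psu, ticket_escalated} — 11 facts.

11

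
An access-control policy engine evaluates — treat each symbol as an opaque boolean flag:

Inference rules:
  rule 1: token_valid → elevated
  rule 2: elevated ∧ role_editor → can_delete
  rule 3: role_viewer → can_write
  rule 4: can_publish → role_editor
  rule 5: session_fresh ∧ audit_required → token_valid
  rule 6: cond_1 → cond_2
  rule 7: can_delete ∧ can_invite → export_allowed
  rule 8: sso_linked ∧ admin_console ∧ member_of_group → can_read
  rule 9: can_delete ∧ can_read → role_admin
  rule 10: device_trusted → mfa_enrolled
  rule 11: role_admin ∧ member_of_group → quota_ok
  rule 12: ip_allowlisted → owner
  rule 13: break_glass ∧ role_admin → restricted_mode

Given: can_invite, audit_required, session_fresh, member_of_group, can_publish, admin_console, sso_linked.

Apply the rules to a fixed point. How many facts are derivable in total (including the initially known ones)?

Round 1: rule 4 [can_publish → role_editor]; rule 5 [session_fresh ∧ audit_required → token_valid]; rule 8 [sso_linked ∧ admin_console ∧ member_of_group → can_read]. New: role_editor, token_valid, can_read.
Round 2: rule 1 [token_valid → elevated]. New: elevated.
Round 3: rule 2 [elevated ∧ role_editor → can_delete]. New: can_delete.
Round 4: rule 7 [can_delete ∧ can_invite → export_allowed]; rule 9 [can_delete ∧ can_read → role_admin]. New: export_allowed, role_admin.
Round 5: rule 11 [role_admin ∧ member_of_group → quota_ok]. New: quota_ok.
Closure: {admin_console, audit_required, can_delete, can_invite, can_publish, can_read, elevated, export_allowed, member_of_group, quota_ok, role_admin, role_editor, session_fresh, sso_linked, token_valid} — 15 facts.

15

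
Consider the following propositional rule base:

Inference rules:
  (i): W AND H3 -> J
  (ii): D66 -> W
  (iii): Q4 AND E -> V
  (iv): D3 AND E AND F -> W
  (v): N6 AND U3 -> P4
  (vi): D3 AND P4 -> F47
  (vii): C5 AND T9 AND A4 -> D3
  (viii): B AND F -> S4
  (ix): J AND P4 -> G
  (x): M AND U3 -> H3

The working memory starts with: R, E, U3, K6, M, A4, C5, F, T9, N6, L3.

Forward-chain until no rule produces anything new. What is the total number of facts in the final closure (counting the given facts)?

18

[1] (v) [N6 AND U3 -> P4]; (vii) [C5 AND T9 AND A4 -> D3]; (x) [M AND U3 -> H3]. ⇒ new: P4, D3, H3.
[2] (iv) [D3 AND E AND F -> W]; (vi) [D3 AND P4 -> F47]. ⇒ new: W, F47.
[3] (i) [W AND H3 -> J]. ⇒ new: J.
[4] (ix) [J AND P4 -> G]. ⇒ new: G.
Closure: {A4, C5, D3, E, F, F47, G, H3, J, K6, L3, M, N6, P4, R, T9, U3, W} — 18 facts.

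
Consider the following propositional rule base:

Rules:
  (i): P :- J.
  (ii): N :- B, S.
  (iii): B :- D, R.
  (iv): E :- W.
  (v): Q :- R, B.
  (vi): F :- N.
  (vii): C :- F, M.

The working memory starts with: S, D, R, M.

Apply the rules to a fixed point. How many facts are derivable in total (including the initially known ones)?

9

Round 1 — (iii), derive B.
Round 2 — (ii), (v), derive N, Q.
Round 3 — (vi), derive F.
Round 4 — (vii), derive C.
Closure: {B, C, D, F, M, N, Q, R, S} — 9 facts.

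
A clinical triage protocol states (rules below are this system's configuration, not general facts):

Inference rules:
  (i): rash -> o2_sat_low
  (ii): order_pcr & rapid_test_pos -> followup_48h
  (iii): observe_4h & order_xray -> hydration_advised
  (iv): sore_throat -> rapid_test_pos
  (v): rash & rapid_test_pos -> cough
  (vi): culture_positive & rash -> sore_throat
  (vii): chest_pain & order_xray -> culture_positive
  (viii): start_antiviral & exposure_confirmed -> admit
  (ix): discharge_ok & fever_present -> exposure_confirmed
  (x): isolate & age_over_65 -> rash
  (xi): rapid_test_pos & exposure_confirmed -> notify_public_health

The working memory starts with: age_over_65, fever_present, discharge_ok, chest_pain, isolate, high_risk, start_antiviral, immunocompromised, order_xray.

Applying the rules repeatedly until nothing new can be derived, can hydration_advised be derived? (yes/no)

Round 1 — (vii), (ix), (x), derive culture_positive, exposure_confirmed, rash.
Round 2 — (i), (vi), (viii), derive o2_sat_low, sore_throat, admit.
Round 3 — (iv), derive rapid_test_pos.
Round 4 — (v), (xi), derive cough, notify_public_health.
Fixed point reached. hydration_advised is concluded only by (iii); (iii) needs observe_4h (never derived).

no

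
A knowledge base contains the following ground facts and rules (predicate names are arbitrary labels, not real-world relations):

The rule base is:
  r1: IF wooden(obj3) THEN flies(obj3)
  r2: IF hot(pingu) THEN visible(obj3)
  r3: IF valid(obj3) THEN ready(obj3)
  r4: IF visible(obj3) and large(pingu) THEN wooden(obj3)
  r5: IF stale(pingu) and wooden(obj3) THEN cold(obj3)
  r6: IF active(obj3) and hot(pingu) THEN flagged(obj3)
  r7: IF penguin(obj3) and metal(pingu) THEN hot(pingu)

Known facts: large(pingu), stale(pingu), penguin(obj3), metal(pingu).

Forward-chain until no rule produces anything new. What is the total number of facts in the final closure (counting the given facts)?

9

Round 1 — r7, derive hot(pingu).
Round 2 — r2, derive visible(obj3).
Round 3 — r4, derive wooden(obj3).
Round 4 — r1, r5, derive flies(obj3), cold(obj3).
Closure: {cold(obj3), flies(obj3), hot(pingu), large(pingu), metal(pingu), penguin(obj3), stale(pingu), visible(obj3), wooden(obj3)} — 9 facts.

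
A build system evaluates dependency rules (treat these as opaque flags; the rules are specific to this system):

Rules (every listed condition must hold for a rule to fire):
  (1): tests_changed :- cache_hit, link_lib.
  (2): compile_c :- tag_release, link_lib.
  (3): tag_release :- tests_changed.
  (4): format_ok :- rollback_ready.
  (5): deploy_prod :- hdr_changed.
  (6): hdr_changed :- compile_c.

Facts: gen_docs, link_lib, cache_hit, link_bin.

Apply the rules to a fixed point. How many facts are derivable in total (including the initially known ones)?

Round 1: (1) [tests_changed :- cache_hit, link_lib.]. New: tests_changed.
Round 2: (3) [tag_release :- tests_changed.]. New: tag_release.
Round 3: (2) [compile_c :- tag_release, link_lib.]. New: compile_c.
Round 4: (6) [hdr_changed :- compile_c.]. New: hdr_changed.
Round 5: (5) [deploy_prod :- hdr_changed.]. New: deploy_prod.
Closure: {cache_hit, compile_c, deploy_prod, gen_docs, hdr_changed, link_bin, link_lib, tag_release, tests_changed} — 9 facts.

9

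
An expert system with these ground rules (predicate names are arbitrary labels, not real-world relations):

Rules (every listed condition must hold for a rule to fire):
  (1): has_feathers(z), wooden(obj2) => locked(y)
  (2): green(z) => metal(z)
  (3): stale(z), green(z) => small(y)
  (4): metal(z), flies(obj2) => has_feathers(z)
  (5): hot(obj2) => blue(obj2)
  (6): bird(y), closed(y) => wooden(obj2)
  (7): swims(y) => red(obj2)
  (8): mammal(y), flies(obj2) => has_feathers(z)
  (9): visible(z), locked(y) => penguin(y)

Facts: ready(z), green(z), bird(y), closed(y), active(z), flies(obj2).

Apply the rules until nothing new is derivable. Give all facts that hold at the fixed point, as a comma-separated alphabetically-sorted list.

Round 1 fires (2), (6), giving metal(z), wooden(obj2).
Round 2 fires (4), giving has_feathers(z).
Round 3 fires (1), giving locked(y).

active(z), bird(y), closed(y), flies(obj2), green(z), has_feathers(z), locked(y), metal(z), ready(z), wooden(obj2)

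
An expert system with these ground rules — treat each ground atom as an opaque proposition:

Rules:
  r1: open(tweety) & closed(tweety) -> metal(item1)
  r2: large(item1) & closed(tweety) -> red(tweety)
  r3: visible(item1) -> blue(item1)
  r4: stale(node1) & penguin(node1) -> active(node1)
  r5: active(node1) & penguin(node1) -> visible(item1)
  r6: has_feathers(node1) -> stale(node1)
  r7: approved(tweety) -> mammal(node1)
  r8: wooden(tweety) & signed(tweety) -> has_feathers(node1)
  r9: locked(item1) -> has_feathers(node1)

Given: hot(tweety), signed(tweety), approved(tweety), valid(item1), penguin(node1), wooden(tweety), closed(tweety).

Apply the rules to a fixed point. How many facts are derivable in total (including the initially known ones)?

13

Round 1 — r7, r8, derive mammal(node1), has_feathers(node1).
Round 2 — r6, derive stale(node1).
Round 3 — r4, derive active(node1).
Round 4 — r5, derive visible(item1).
Round 5 — r3, derive blue(item1).
Closure: {active(node1), approved(tweety), blue(item1), closed(tweety), has_feathers(node1), hot(tweety), mammal(node1), penguin(node1), signed(tweety), stale(node1), valid(item1), visible(item1), wooden(tweety)} — 13 facts.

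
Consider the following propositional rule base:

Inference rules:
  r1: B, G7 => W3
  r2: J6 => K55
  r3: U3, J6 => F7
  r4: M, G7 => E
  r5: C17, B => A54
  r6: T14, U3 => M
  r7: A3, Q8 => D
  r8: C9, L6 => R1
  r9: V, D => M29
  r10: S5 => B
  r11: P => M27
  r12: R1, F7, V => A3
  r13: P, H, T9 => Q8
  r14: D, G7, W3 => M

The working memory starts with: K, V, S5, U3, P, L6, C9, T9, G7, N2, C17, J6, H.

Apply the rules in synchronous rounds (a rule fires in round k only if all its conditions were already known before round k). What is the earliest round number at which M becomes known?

Round 1 fires r2, r3, r8, r10, r11, r13, giving K55, F7, R1, B, M27, Q8.
Round 2 fires r1, r5, r12, giving W3, A54, A3.
Round 3 fires r7, giving D.
Round 4 fires r9, r14, giving M29, M.
M first appears in round 4.

4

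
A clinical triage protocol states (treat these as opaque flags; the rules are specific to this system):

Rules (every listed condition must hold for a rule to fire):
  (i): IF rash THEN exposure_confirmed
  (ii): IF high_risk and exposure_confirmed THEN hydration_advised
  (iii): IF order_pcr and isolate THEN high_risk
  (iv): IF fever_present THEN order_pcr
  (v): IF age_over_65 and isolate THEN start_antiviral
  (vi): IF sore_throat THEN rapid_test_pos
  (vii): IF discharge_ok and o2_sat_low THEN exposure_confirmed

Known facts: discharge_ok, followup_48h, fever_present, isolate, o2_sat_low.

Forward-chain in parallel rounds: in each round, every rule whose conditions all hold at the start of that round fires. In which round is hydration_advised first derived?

Round 1 fires (iv), (vii), giving order_pcr, exposure_confirmed.
Round 2 fires (iii), giving high_risk.
Round 3 fires (ii), giving hydration_advised.
hydration_advised first appears in round 3.

3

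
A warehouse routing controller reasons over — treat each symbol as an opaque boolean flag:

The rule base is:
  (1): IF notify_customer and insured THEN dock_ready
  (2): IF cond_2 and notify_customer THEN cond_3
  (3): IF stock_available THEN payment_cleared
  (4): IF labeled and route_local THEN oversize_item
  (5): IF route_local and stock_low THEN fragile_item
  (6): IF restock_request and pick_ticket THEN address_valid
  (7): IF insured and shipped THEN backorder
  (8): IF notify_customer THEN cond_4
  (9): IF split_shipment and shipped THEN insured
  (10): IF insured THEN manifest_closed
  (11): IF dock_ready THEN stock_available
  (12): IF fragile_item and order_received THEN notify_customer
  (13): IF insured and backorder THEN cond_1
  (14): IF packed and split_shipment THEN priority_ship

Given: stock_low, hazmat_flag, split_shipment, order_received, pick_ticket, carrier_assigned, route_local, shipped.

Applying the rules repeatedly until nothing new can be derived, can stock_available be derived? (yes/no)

yes

Round 1 fires (5), (9), giving fragile_item, insured.
Round 2 fires (7), (10), (12), giving backorder, manifest_closed, notify_customer.
Round 3 fires (1), (8), (13), giving dock_ready, cond_4, cond_1.
Round 4 fires (11), giving stock_available.
Round 5 fires (3), giving payment_cleared.
stock_available appears in round 4, so it is derivable.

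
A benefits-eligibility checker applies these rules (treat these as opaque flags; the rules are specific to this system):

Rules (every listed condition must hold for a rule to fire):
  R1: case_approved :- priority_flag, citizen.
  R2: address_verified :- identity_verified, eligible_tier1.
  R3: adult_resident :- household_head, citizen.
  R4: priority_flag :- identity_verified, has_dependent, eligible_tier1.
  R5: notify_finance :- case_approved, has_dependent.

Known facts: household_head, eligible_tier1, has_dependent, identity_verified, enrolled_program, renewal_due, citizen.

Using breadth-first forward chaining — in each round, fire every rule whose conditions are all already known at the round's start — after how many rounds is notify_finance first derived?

Round 1: R2 [address_verified :- identity_verified, eligible_tier1.]; R3 [adult_resident :- household_head, citizen.]; R4 [priority_flag :- identity_verified, has_dependent, eligible_tier1.]. New: address_verified, adult_resident, priority_flag.
Round 2: R1 [case_approved :- priority_flag, citizen.]. New: case_approved.
Round 3: R5 [notify_finance :- case_approved, has_dependent.]. New: notify_finance.
notify_finance first appears in round 3.

3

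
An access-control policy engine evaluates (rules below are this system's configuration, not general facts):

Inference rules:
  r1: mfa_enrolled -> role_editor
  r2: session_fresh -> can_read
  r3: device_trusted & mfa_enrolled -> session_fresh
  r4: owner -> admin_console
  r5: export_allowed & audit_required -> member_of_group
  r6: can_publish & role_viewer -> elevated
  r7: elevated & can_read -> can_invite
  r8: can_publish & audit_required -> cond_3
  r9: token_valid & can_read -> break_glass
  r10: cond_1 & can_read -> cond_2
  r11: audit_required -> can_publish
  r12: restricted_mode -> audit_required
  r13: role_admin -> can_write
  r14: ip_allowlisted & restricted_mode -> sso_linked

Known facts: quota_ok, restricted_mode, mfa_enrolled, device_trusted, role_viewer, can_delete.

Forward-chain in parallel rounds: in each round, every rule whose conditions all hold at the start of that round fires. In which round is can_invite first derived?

4

Round 1: r1 [mfa_enrolled -> role_editor]; r3 [device_trusted & mfa_enrolled -> session_fresh]; r12 [restricted_mode -> audit_required]. Adds role_editor, session_fresh, audit_required.
Round 2: r2 [session_fresh -> can_read]; r11 [audit_required -> can_publish]. Adds can_read, can_publish.
Round 3: r6 [can_publish & role_viewer -> elevated]; r8 [can_publish & audit_required -> cond_3]. Adds elevated, cond_3.
Round 4: r7 [elevated & can_read -> can_invite]. Adds can_invite.
can_invite first appears in round 4.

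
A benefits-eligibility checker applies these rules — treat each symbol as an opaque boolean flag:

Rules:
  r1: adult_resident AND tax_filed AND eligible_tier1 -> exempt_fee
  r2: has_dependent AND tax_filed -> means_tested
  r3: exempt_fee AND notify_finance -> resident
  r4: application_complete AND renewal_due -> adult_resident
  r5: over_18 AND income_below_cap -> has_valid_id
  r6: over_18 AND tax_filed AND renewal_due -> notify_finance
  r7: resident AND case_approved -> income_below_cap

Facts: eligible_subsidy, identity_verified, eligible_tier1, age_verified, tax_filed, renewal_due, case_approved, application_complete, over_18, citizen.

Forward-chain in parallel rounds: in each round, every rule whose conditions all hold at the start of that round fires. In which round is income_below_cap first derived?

Round 1: r4 [application_complete AND renewal_due -> adult_resident]; r6 [over_18 AND tax_filed AND renewal_due -> notify_finance]. Adds adult_resident, notify_finance.
Round 2: r1 [adult_resident AND tax_filed AND eligible_tier1 -> exempt_fee]. Adds exempt_fee.
Round 3: r3 [exempt_fee AND notify_finance -> resident]. Adds resident.
Round 4: r7 [resident AND case_approved -> income_below_cap]. Adds income_below_cap.
income_below_cap first appears in round 4.

4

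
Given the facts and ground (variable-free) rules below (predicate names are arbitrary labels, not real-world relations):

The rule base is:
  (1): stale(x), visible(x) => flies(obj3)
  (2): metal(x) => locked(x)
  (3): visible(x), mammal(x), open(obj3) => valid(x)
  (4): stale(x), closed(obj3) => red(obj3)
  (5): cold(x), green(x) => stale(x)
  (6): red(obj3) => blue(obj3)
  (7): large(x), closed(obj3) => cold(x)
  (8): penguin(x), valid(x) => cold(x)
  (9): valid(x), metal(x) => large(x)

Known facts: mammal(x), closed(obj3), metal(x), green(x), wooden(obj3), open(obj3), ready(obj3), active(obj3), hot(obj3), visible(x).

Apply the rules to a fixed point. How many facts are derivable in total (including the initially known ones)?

18

Round 1: (2) [metal(x) => locked(x)]; (3) [visible(x), mammal(x), open(obj3) => valid(x)]. Adds locked(x), valid(x).
Round 2: (9) [valid(x), metal(x) => large(x)]. Adds large(x).
Round 3: (7) [large(x), closed(obj3) => cold(x)]. Adds cold(x).
Round 4: (5) [cold(x), green(x) => stale(x)]. Adds stale(x).
Round 5: (1) [stale(x), visible(x) => flies(obj3)]; (4) [stale(x), closed(obj3) => red(obj3)]. Adds flies(obj3), red(obj3).
Round 6: (6) [red(obj3) => blue(obj3)]. Adds blue(obj3).
Closure: {active(obj3), blue(obj3), closed(obj3), cold(x), flies(obj3), green(x), hot(obj3), large(x), locked(x), mammal(x), metal(x), open(obj3), ready(obj3), red(obj3), stale(x), valid(x), visible(x), wooden(obj3)} — 18 facts.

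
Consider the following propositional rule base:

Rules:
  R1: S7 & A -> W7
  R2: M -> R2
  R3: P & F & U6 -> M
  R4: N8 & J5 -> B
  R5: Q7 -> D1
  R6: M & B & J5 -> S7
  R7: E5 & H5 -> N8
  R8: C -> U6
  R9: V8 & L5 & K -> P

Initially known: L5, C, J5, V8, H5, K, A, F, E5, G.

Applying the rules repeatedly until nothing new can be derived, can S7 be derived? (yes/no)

Round 1: R7 [E5 & H5 -> N8]; R8 [C -> U6]; R9 [V8 & L5 & K -> P]. New: N8, U6, P.
Round 2: R3 [P & F & U6 -> M]; R4 [N8 & J5 -> B]. New: M, B.
Round 3: R2 [M -> R2]; R6 [M & B & J5 -> S7]. New: R2, S7.
Round 4: R1 [S7 & A -> W7]. New: W7.
S7 appears in round 3, so it is derivable.

yes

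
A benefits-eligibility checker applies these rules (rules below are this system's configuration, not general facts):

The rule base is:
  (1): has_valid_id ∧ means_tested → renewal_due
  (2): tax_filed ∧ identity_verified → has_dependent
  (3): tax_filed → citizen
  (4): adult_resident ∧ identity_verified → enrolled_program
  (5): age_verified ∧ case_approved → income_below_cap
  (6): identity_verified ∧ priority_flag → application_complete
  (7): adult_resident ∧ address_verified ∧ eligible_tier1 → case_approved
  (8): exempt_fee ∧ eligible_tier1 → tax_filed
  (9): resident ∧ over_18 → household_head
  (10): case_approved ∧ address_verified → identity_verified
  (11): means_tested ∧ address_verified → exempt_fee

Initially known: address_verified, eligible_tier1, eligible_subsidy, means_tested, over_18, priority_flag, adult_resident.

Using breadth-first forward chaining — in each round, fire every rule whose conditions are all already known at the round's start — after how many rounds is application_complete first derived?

3

Round 1: (7) [adult_resident ∧ address_verified ∧ eligible_tier1 → case_approved]; (11) [means_tested ∧ address_verified → exempt_fee]. Adds case_approved, exempt_fee.
Round 2: (8) [exempt_fee ∧ eligible_tier1 → tax_filed]; (10) [case_approved ∧ address_verified → identity_verified]. Adds tax_filed, identity_verified.
Round 3: (2) [tax_filed ∧ identity_verified → has_dependent]; (3) [tax_filed → citizen]; (4) [adult_resident ∧ identity_verified → enrolled_program]; (6) [identity_verified ∧ priority_flag → application_complete]. Adds has_dependent, citizen, enrolled_program, application_complete.
application_complete first appears in round 3.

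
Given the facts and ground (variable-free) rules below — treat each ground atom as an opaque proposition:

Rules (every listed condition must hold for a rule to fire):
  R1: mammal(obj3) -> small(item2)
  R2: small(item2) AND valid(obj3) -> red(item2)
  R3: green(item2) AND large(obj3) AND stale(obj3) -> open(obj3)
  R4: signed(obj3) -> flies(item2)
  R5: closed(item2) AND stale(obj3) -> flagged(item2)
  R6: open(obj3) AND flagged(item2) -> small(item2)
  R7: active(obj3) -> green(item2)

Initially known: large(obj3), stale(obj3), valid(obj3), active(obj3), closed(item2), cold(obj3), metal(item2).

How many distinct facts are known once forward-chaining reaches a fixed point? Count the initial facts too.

Round 1: R5 [closed(item2) AND stale(obj3) -> flagged(item2)]; R7 [active(obj3) -> green(item2)]. Adds flagged(item2), green(item2).
Round 2: R3 [green(item2) AND large(obj3) AND stale(obj3) -> open(obj3)]. Adds open(obj3).
Round 3: R6 [open(obj3) AND flagged(item2) -> small(item2)]. Adds small(item2).
Round 4: R2 [small(item2) AND valid(obj3) -> red(item2)]. Adds red(item2).
Closure: {active(obj3), closed(item2), cold(obj3), flagged(item2), green(item2), large(obj3), metal(item2), open(obj3), red(item2), small(item2), stale(obj3), valid(obj3)} — 12 facts.

12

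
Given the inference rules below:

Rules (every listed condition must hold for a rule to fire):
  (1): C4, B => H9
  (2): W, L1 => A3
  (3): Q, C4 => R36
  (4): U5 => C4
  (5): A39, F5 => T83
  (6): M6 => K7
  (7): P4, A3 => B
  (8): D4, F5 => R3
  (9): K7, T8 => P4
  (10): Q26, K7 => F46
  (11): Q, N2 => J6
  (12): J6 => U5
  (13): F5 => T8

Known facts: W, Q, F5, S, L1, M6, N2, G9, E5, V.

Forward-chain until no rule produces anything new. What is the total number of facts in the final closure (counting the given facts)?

Round 1 — (2), (6), (11), (13), derive A3, K7, J6, T8.
Round 2 — (9), (12), derive P4, U5.
Round 3 — (4), (7), derive C4, B.
Round 4 — (1), (3), derive H9, R36.
Closure: {A3, B, C4, E5, F5, G9, H9, J6, K7, L1, M6, N2, P4, Q, R36, S, T8, U5, V, W} — 20 facts.

20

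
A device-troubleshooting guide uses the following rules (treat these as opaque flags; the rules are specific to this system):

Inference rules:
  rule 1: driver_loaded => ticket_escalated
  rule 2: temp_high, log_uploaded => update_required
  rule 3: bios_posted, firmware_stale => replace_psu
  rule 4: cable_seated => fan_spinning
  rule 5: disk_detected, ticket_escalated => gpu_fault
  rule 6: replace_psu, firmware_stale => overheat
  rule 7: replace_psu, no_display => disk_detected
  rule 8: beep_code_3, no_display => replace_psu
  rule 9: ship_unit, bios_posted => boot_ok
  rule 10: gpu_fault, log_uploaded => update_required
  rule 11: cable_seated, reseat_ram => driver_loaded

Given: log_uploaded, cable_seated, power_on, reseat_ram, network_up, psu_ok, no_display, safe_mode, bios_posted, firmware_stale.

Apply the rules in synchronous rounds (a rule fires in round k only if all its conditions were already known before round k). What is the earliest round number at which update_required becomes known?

[1] rule 3 [bios_posted, firmware_stale => replace_psu]; rule 4 [cable_seated => fan_spinning]; rule 11 [cable_seated, reseat_ram => driver_loaded]. ⇒ new: replace_psu, fan_spinning, driver_loaded.
[2] rule 1 [driver_loaded => ticket_escalated]; rule 6 [replace_psu, firmware_stale => overheat]; rule 7 [replace_psu, no_display => disk_detected]. ⇒ new: ticket_escalated, overheat, disk_detected.
[3] rule 5 [disk_detected, ticket_escalated => gpu_fault]. ⇒ new: gpu_fault.
[4] rule 10 [gpu_fault, log_uploaded => update_required]. ⇒ new: update_required.
update_required first appears in round 4.

4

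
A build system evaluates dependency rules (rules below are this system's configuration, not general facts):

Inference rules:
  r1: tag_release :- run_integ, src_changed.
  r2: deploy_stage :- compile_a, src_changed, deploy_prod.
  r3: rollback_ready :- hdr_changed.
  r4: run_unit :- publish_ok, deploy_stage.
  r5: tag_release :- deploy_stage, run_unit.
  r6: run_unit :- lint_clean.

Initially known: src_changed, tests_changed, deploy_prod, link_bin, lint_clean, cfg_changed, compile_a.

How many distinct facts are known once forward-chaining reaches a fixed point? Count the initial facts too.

10

Round 1 — r2, r6, derive deploy_stage, run_unit.
Round 2 — r5, derive tag_release.
Closure: {cfg_changed, compile_a, deploy_prod, deploy_stage, link_bin, lint_clean, run_unit, src_changed, tag_release, tests_changed} — 10 facts.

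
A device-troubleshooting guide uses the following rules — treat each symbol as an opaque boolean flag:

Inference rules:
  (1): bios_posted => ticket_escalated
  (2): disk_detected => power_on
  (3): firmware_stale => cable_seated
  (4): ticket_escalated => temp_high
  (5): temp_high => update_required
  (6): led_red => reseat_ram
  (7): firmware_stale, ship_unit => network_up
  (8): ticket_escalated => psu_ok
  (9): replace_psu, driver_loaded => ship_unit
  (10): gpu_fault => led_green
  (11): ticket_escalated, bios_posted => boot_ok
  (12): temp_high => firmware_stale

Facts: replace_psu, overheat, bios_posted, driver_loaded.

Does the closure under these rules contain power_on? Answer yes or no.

no

[1] (1) [bios_posted => ticket_escalated]; (9) [replace_psu, driver_loaded => ship_unit]. ⇒ new: ticket_escalated, ship_unit.
[2] (4) [ticket_escalated => temp_high]; (8) [ticket_escalated => psu_ok]; (11) [ticket_escalated, bios_posted => boot_ok]. ⇒ new: temp_high, psu_ok, boot_ok.
[3] (5) [temp_high => update_required]; (12) [temp_high => firmware_stale]. ⇒ new: update_required, firmware_stale.
[4] (3) [firmware_stale => cable_seated]; (7) [firmware_stale, ship_unit => network_up]. ⇒ new: cable_seated, network_up.
Fixed point reached. power_on is concluded only by (2); (2) needs disk_detected (never derived).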